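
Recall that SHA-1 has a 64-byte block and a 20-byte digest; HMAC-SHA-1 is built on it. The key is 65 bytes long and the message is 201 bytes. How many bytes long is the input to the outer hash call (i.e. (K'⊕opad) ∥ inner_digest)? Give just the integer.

Key is 65 > 64 bytes, so it is hashed to 20 bytes then zero-padded to 64: |K'| = 64.
Outer input = (K'⊕opad) ∥ H(inner) → 64 + 20 = 84 bytes.

84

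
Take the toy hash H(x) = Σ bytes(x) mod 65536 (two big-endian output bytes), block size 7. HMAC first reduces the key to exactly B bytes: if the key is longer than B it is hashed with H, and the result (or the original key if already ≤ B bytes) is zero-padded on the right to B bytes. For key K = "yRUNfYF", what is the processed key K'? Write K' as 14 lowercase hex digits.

7952554e665946

Key "yRUNfYF" = 79 52 55 4e 66 59 46 is exactly B = 7 bytes: K' = 79 52 55 4e 66 59 46.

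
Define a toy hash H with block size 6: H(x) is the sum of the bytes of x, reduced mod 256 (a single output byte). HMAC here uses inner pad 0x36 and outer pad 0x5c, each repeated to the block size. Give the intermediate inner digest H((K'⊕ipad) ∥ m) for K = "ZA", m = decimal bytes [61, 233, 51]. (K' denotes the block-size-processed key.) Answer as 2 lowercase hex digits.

14

Key "ZA" = 5a 41 is 2 bytes ≤ B = 6; zero-pad to 6 bytes: K' = 5a 41 00 00 00 00.
K' ⊕ ipad = 6c 77 36 36 36 36.
Inner input = 6c 77 36 36 36 36 ∥ 3d e9 33.
Inner hash: sum = 108+119+54+54+54+54+61+233+51 = 788; mod 256 = 20 → 14.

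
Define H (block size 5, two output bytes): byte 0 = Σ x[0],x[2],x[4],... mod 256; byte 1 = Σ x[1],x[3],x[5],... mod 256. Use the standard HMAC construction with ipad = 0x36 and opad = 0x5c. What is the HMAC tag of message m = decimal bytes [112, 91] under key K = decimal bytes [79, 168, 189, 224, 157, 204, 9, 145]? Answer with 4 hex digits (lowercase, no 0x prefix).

1f60

Key decimal bytes [79, 168, 189, 224, 157, 204, 9, 145] = 4f a8 bd e0 9d cc 09 91 is 8 bytes > B = 5, so hash it first: H(key) = b2 e5, then zero-pad to 5 bytes: K' = b2 e5 00 00 00.
K' ⊕ ipad = 84 d3 36 36 36.  K' ⊕ opad = ee b9 5c 5c 5c.
Inner input = (K'⊕ipad) ∥ m = 84 d3 36 36 36 ∥ 70 5b.
Inner hash: even-index sum = 331 mod 256 = 75; odd-index sum = 377 mod 256 = 121 → 4b 79.
Outer input = (K'⊕opad) ∥ inner = ee b9 5c 5c 5c ∥ 4b 79.
Outer hash (tag): even-index sum = 543 mod 256 = 31; odd-index sum = 352 mod 256 = 96 → 1f 60.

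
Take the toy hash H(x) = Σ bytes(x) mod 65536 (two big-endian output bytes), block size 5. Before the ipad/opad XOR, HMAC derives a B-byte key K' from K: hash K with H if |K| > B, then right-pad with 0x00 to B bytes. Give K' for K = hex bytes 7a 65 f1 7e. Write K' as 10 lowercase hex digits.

7a65f17e00

Key hex bytes 7a 65 f1 7e is 4 bytes ≤ B = 5; zero-pad to 5 bytes: K' = 7a 65 f1 7e 00.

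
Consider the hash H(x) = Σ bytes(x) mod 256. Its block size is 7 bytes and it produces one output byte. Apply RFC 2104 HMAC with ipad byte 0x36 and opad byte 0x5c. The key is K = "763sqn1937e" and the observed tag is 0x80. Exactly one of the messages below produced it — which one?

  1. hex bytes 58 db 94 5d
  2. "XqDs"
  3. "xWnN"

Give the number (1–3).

2

Key "763sqn1937e" = 37 36 33 73 71 6e 31 39 33 37 65 is 11 bytes > B = 7, so hash it first: H(key) = 2b, then zero-pad to 7 bytes: K' = 2b 00 00 00 00 00 00.
K' ⊕ ipad = 1d 36 36 36 36 36 36; K' ⊕ opad = 77 5c 5c 5c 5c 5c 5c.
m1: inner = H(1d 36 36 36 36 36 36 58 db 94 5d) = 85; tag = H(77 5c 5c 5c 5c 5c 5c 85) = 24
m2: inner = H(1d 36 36 36 36 36 36 58 71 44 73) = e1; tag = H(77 5c 5c 5c 5c 5c 5c e1) = 80 ← matches
m3: inner = H(1d 36 36 36 36 36 36 78 57 6e 4e) = ec; tag = H(77 5c 5c 5c 5c 5c 5c ec) = 8b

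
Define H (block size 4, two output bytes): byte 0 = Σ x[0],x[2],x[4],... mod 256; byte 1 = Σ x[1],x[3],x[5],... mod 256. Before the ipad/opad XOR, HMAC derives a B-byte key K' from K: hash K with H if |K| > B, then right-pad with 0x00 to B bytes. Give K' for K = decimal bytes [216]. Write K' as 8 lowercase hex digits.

Key decimal bytes [216] = d8 is 1 byte ≤ B = 4; zero-pad to 4 bytes: K' = d8 00 00 00.

d8000000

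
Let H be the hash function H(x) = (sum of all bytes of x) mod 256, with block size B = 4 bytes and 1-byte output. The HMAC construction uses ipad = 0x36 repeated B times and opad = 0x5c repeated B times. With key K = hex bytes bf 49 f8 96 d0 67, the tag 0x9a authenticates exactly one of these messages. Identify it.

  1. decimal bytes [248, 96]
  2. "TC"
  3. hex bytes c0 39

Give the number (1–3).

Key hex bytes bf 49 f8 96 d0 67 is 6 bytes > B = 4, so hash it first: H(key) = cd, then zero-pad to 4 bytes: K' = cd 00 00 00.
K' ⊕ ipad = fb 36 36 36; K' ⊕ opad = 91 5c 5c 5c.
m1: inner = H(fb 36 36 36 f8 60) = f5; tag = H(91 5c 5c 5c f5) = 9a ← matches
m2: inner = H(fb 36 36 36 54 43) = 34; tag = H(91 5c 5c 5c 34) = d9
m3: inner = H(fb 36 36 36 c0 39) = 96; tag = H(91 5c 5c 5c 96) = 3b

1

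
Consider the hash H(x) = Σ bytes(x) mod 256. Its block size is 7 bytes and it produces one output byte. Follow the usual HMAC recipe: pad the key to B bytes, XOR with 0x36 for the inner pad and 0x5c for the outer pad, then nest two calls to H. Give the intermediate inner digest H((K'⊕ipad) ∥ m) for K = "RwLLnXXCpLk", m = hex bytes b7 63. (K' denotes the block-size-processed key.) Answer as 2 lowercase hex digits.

Key "RwLLnXXCpLk" = 52 77 4c 4c 6e 58 58 43 70 4c 6b is 11 bytes > B = 7, so hash it first: H(key) = e9, then zero-pad to 7 bytes: K' = e9 00 00 00 00 00 00.
K' ⊕ ipad = df 36 36 36 36 36 36.
Inner input = df 36 36 36 36 36 36 ∥ b7 63.
Inner hash: sum = 223+54+54+54+54+54+54+183+99 = 829; mod 256 = 61 → 3d.

3d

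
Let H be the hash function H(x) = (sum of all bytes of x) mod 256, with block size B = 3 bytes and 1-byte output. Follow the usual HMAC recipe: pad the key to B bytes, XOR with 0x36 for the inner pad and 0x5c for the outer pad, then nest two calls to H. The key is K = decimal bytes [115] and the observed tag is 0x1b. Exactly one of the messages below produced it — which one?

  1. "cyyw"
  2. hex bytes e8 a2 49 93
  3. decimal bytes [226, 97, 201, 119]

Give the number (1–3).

Key decimal bytes [115] = 73 is 1 byte ≤ B = 3; zero-pad to 3 bytes: K' = 73 00 00.
K' ⊕ ipad = 45 36 36; K' ⊕ opad = 2f 5c 5c.
m1: inner = H(45 36 36 63 79 79 77) = 7d; tag = H(2f 5c 5c 7d) = 64
m2: inner = H(45 36 36 e8 a2 49 93) = 17; tag = H(2f 5c 5c 17) = fe
m3: inner = H(45 36 36 e2 61 c9 77) = 34; tag = H(2f 5c 5c 34) = 1b ← matches

3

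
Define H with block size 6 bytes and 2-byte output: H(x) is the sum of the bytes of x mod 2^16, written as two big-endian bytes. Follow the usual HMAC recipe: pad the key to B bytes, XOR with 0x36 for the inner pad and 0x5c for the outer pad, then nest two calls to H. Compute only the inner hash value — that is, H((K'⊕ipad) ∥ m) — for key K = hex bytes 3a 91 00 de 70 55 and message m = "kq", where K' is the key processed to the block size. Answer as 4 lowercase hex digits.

Key hex bytes 3a 91 00 de 70 55 is exactly B = 6 bytes: K' = 3a 91 00 de 70 55.
K' ⊕ ipad = 0c a7 36 e8 46 63.
Inner input = 0c a7 36 e8 46 63 ∥ 6b 71.
Inner hash: sum = 12+167+54+232+70+99+107+113 = 854 → 03 56.

0356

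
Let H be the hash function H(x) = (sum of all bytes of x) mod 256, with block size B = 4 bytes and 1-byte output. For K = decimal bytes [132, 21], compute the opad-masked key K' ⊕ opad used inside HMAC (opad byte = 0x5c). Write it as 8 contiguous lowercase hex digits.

Key decimal bytes [132, 21] = 84 15 is 2 bytes ≤ B = 4; zero-pad to 4 bytes: K' = 84 15 00 00.
XOR each byte with 0x5c: 84⊕5c=d8, 15⊕5c=49, 00⊕5c=5c, 00⊕5c=5c.

d8495c5c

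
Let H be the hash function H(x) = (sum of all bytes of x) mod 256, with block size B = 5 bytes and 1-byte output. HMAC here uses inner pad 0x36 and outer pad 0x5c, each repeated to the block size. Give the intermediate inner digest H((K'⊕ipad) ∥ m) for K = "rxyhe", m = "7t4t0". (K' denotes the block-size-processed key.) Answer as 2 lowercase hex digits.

Key "rxyhe" = 72 78 79 68 65 is exactly B = 5 bytes: K' = 72 78 79 68 65.
K' ⊕ ipad = 44 4e 4f 5e 53.
Inner input = 44 4e 4f 5e 53 ∥ 37 74 34 74 30.
Inner hash: sum = 68+78+79+94+83+55+116+52+116+48 = 789; mod 256 = 21 → 15.

15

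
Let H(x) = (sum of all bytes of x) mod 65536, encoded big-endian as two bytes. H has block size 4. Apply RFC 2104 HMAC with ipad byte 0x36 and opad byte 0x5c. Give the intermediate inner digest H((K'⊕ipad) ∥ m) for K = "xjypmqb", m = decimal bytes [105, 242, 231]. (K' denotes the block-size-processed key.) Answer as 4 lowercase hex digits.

Key "xjypmqb" = 78 6a 79 70 6d 71 62 is 7 bytes > B = 4, so hash it first: H(key) = 03 0b, then zero-pad to 4 bytes: K' = 03 0b 00 00.
K' ⊕ ipad = 35 3d 36 36.
Inner input = 35 3d 36 36 ∥ 69 f2 e7.
Inner hash: sum = 53+61+54+54+105+242+231 = 800 → 03 20.

0320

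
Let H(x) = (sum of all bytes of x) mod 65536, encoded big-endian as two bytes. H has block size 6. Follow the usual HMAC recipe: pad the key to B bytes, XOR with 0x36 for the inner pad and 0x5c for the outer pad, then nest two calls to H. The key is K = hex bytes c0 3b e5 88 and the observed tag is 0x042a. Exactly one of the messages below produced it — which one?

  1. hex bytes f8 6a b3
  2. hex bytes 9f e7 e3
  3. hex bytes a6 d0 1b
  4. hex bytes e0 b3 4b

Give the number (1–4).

4

Key hex bytes c0 3b e5 88 is 4 bytes ≤ B = 6; zero-pad to 6 bytes: K' = c0 3b e5 88 00 00.
K' ⊕ ipad = f6 0d d3 be 36 36; K' ⊕ opad = 9c 67 b9 d4 5c 5c.
m1: inner = H(f6 0d d3 be 36 36 f8 6a b3) = 05 15; tag = H(9c 67 b9 d4 5c 5c 05 15) = 0362
m2: inner = H(f6 0d d3 be 36 36 9f e7 e3) = 05 69; tag = H(9c 67 b9 d4 5c 5c 05 69) = 03b6
m3: inner = H(f6 0d d3 be 36 36 a6 d0 1b) = 04 91; tag = H(9c 67 b9 d4 5c 5c 04 91) = 03dd
m4: inner = H(f6 0d d3 be 36 36 e0 b3 4b) = 04 de; tag = H(9c 67 b9 d4 5c 5c 04 de) = 042a ← matches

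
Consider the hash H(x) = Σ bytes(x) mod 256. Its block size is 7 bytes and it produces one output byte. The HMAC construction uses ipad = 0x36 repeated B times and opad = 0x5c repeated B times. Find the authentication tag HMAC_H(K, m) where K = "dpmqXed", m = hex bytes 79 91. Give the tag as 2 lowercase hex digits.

8e

Key "dpmqXed" = 64 70 6d 71 58 65 64 is exactly B = 7 bytes: K' = 64 70 6d 71 58 65 64.
K' ⊕ ipad = 52 46 5b 47 6e 53 52.  K' ⊕ opad = 38 2c 31 2d 04 39 38.
Inner input = (K'⊕ipad) ∥ m = 52 46 5b 47 6e 53 52 ∥ 79 91.
Inner hash: sum = 82+70+91+71+110+83+82+121+145 = 855; mod 256 = 87 → 57.
Outer input = (K'⊕opad) ∥ inner = 38 2c 31 2d 04 39 38 ∥ 57.
Outer hash (tag): sum = 56+44+49+45+4+57+56+87 = 398; mod 256 = 142 → 8e.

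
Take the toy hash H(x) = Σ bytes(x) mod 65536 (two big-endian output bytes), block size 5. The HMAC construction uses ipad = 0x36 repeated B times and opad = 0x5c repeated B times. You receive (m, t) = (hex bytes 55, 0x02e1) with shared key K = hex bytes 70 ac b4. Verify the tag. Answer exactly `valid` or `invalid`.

valid

Key hex bytes 70 ac b4 is 3 bytes ≤ B = 5; zero-pad to 5 bytes: K' = 70 ac b4 00 00.
K' ⊕ ipad = 46 9a 82 36 36; K' ⊕ opad = 2c f0 e8 5c 5c.
Inner hash: sum = 70+154+130+54+54+85 = 547 → 02 23.
Outer hash (recomputed tag): sum = 44+240+232+92+92+2+35 = 737 → 02 e1.
Recomputed tag = 02e1; claimed = 02e1 → match.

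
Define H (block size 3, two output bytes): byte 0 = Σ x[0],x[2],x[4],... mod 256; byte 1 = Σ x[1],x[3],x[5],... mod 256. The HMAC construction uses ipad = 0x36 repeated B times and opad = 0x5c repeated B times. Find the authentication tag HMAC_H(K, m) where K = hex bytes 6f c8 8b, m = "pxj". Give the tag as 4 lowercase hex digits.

e222

Key hex bytes 6f c8 8b is exactly B = 3 bytes: K' = 6f c8 8b.
K' ⊕ ipad = 59 fe bd.  K' ⊕ opad = 33 94 d7.
Inner input = (K'⊕ipad) ∥ m = 59 fe bd ∥ 70 78 6a.
Inner hash: even-index sum = 398 mod 256 = 142; odd-index sum = 472 mod 256 = 216 → 8e d8.
Outer input = (K'⊕opad) ∥ inner = 33 94 d7 ∥ 8e d8.
Outer hash (tag): even-index sum = 482 mod 256 = 226; odd-index sum = 290 mod 256 = 34 → e2 22.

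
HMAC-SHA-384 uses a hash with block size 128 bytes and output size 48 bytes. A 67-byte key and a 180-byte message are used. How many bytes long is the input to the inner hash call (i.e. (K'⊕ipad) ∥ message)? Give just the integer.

Key is 67 ≤ 128 bytes, zero-padded: |K'| = 128.
Inner input = (K'⊕ipad) ∥ m → 128 + 180 = 308 bytes.

308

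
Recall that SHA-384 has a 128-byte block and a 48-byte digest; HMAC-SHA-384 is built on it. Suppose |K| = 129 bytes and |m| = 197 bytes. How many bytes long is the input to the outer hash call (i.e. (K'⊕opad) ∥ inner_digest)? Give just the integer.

Key is 129 > 128 bytes, so it is hashed to 48 bytes then zero-padded to 128: |K'| = 128.
Outer input = (K'⊕opad) ∥ H(inner) → 128 + 48 = 176 bytes.

176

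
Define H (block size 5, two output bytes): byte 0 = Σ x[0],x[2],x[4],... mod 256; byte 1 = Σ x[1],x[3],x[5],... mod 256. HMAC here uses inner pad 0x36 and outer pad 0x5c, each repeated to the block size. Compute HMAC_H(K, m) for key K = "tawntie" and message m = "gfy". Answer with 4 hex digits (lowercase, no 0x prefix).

7484

Key "tawntie" = 74 61 77 6e 74 69 65 is 7 bytes > B = 5, so hash it first: H(key) = c4 38, then zero-pad to 5 bytes: K' = c4 38 00 00 00.
K' ⊕ ipad = f2 0e 36 36 36.  K' ⊕ opad = 98 64 5c 5c 5c.
Inner input = (K'⊕ipad) ∥ m = f2 0e 36 36 36 ∥ 67 66 79.
Inner hash: even-index sum = 452 mod 256 = 196; odd-index sum = 292 mod 256 = 36 → c4 24.
Outer input = (K'⊕opad) ∥ inner = 98 64 5c 5c 5c ∥ c4 24.
Outer hash (tag): even-index sum = 372 mod 256 = 116; odd-index sum = 388 mod 256 = 132 → 74 84.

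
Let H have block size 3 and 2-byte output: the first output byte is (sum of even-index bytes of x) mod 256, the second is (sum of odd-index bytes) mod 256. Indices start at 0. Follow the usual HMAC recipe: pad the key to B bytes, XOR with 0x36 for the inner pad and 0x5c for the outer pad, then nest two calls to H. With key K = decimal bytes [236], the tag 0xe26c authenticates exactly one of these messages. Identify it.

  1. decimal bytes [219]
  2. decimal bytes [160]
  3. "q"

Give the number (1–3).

Key decimal bytes [236] = ec is 1 byte ≤ B = 3; zero-pad to 3 bytes: K' = ec 00 00.
K' ⊕ ipad = da 36 36; K' ⊕ opad = b0 5c 5c.
m1: inner = H(da 36 36 db) = 10 11; tag = H(b0 5c 5c 10 11) = 1d6c
m2: inner = H(da 36 36 a0) = 10 d6; tag = H(b0 5c 5c 10 d6) = e26c ← matches
m3: inner = H(da 36 36 71) = 10 a7; tag = H(b0 5c 5c 10 a7) = b36c

2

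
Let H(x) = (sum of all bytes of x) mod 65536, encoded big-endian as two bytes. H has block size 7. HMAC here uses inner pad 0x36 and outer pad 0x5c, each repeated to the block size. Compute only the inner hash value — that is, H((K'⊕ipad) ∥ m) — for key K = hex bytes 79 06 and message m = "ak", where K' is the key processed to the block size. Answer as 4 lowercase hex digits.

0259

Key hex bytes 79 06 is 2 bytes ≤ B = 7; zero-pad to 7 bytes: K' = 79 06 00 00 00 00 00.
K' ⊕ ipad = 4f 30 36 36 36 36 36.
Inner input = 4f 30 36 36 36 36 36 ∥ 61 6b.
Inner hash: sum = 79+48+54+54+54+54+54+97+107 = 601 → 02 59.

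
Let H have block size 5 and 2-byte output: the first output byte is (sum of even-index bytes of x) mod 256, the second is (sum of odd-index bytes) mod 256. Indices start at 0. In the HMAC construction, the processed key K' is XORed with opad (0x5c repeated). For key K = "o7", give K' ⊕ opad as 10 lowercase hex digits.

Key "o7" = 6f 37 is 2 bytes ≤ B = 5; zero-pad to 5 bytes: K' = 6f 37 00 00 00.
XOR each byte with 0x5c: 6f⊕5c=33, 37⊕5c=6b, 00⊕5c=5c, 00⊕5c=5c, 00⊕5c=5c.

336b5c5c5c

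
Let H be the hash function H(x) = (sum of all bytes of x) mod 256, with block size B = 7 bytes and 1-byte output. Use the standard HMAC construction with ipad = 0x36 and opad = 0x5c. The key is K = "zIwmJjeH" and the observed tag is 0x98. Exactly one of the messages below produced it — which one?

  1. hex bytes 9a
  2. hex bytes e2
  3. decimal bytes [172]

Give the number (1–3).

Key "zIwmJjeH" = 7a 49 77 6d 4a 6a 65 48 is 8 bytes > B = 7, so hash it first: H(key) = 08, then zero-pad to 7 bytes: K' = 08 00 00 00 00 00 00.
K' ⊕ ipad = 3e 36 36 36 36 36 36; K' ⊕ opad = 54 5c 5c 5c 5c 5c 5c.
m1: inner = H(3e 36 36 36 36 36 36 9a) = 1c; tag = H(54 5c 5c 5c 5c 5c 5c 1c) = 98 ← matches
m2: inner = H(3e 36 36 36 36 36 36 e2) = 64; tag = H(54 5c 5c 5c 5c 5c 5c 64) = e0
m3: inner = H(3e 36 36 36 36 36 36 ac) = 2e; tag = H(54 5c 5c 5c 5c 5c 5c 2e) = aa

1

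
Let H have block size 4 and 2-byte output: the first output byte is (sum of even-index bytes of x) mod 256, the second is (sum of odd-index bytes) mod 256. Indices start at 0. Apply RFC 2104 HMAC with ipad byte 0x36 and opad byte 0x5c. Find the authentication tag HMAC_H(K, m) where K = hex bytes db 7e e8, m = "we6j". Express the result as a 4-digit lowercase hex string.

b3cb

Key hex bytes db 7e e8 is 3 bytes ≤ B = 4; zero-pad to 4 bytes: K' = db 7e e8 00.
K' ⊕ ipad = ed 48 de 36.  K' ⊕ opad = 87 22 b4 5c.
Inner input = (K'⊕ipad) ∥ m = ed 48 de 36 ∥ 77 65 36 6a.
Inner hash: even-index sum = 632 mod 256 = 120; odd-index sum = 333 mod 256 = 77 → 78 4d.
Outer input = (K'⊕opad) ∥ inner = 87 22 b4 5c ∥ 78 4d.
Outer hash (tag): even-index sum = 435 mod 256 = 179; odd-index sum = 203 mod 256 = 203 → b3 cb.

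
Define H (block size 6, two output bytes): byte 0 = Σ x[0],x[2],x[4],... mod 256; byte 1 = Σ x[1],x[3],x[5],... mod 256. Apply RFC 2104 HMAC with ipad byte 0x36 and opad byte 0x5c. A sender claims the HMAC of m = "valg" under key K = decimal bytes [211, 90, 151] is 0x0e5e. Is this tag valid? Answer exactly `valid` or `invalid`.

Key decimal bytes [211, 90, 151] = d3 5a 97 is 3 bytes ≤ B = 6; zero-pad to 6 bytes: K' = d3 5a 97 00 00 00.
K' ⊕ ipad = e5 6c a1 36 36 36; K' ⊕ opad = 8f 06 cb 5c 5c 5c.
Inner hash: even-index sum = 670 mod 256 = 158; odd-index sum = 416 mod 256 = 160 → 9e a0.
Outer hash (recomputed tag): even-index sum = 596 mod 256 = 84; odd-index sum = 350 mod 256 = 94 → 54 5e.
Recomputed tag = 545e; claimed = 0e5e → mismatch.

invalid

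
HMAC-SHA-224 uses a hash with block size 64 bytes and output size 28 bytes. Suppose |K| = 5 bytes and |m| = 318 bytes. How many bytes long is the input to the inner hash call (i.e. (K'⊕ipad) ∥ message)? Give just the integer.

Key is 5 ≤ 64 bytes, zero-padded: |K'| = 64.
Inner input = (K'⊕ipad) ∥ m → 64 + 318 = 382 bytes.

382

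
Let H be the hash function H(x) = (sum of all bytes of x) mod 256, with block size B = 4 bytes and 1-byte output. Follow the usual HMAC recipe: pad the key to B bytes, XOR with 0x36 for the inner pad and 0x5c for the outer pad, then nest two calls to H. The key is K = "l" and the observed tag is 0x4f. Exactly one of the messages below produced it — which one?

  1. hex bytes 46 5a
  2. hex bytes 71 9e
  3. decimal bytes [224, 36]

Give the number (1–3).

Key "l" = 6c is 1 byte ≤ B = 4; zero-pad to 4 bytes: K' = 6c 00 00 00.
K' ⊕ ipad = 5a 36 36 36; K' ⊕ opad = 30 5c 5c 5c.
m1: inner = H(5a 36 36 36 46 5a) = 9c; tag = H(30 5c 5c 5c 9c) = e0
m2: inner = H(5a 36 36 36 71 9e) = 0b; tag = H(30 5c 5c 5c 0b) = 4f ← matches
m3: inner = H(5a 36 36 36 e0 24) = 00; tag = H(30 5c 5c 5c 00) = 44

2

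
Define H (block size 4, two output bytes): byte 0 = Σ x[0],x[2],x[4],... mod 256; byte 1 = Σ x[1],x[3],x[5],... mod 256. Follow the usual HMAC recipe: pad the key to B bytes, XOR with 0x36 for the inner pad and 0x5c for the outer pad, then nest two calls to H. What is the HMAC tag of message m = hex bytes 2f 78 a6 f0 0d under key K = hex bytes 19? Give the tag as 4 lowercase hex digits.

e88c

Key hex bytes 19 is 1 byte ≤ B = 4; zero-pad to 4 bytes: K' = 19 00 00 00.
K' ⊕ ipad = 2f 36 36 36.  K' ⊕ opad = 45 5c 5c 5c.
Inner input = (K'⊕ipad) ∥ m = 2f 36 36 36 ∥ 2f 78 a6 f0 0d.
Inner hash: even-index sum = 327 mod 256 = 71; odd-index sum = 468 mod 256 = 212 → 47 d4.
Outer input = (K'⊕opad) ∥ inner = 45 5c 5c 5c ∥ 47 d4.
Outer hash (tag): even-index sum = 232 mod 256 = 232; odd-index sum = 396 mod 256 = 140 → e8 8c.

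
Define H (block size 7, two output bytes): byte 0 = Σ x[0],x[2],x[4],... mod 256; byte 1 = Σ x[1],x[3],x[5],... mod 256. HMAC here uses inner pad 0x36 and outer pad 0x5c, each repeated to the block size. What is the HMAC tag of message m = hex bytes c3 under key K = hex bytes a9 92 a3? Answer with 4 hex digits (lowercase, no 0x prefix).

7f26

Key hex bytes a9 92 a3 is 3 bytes ≤ B = 7; zero-pad to 7 bytes: K' = a9 92 a3 00 00 00 00.
K' ⊕ ipad = 9f a4 95 36 36 36 36.  K' ⊕ opad = f5 ce ff 5c 5c 5c 5c.
Inner input = (K'⊕ipad) ∥ m = 9f a4 95 36 36 36 36 ∥ c3.
Inner hash: even-index sum = 416 mod 256 = 160; odd-index sum = 467 mod 256 = 211 → a0 d3.
Outer input = (K'⊕opad) ∥ inner = f5 ce ff 5c 5c 5c 5c ∥ a0 d3.
Outer hash (tag): even-index sum = 895 mod 256 = 127; odd-index sum = 550 mod 256 = 38 → 7f 26.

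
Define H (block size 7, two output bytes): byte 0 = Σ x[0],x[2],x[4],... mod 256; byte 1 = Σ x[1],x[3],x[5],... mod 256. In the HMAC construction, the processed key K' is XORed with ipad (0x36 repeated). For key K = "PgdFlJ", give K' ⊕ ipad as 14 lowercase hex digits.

665152705a7c36

Key "PgdFlJ" = 50 67 64 46 6c 4a is 6 bytes ≤ B = 7; zero-pad to 7 bytes: K' = 50 67 64 46 6c 4a 00.
XOR each byte with 0x36: 50⊕36=66, 67⊕36=51, 64⊕36=52, 46⊕36=70, 6c⊕36=5a, 4a⊕36=7c, 00⊕36=36.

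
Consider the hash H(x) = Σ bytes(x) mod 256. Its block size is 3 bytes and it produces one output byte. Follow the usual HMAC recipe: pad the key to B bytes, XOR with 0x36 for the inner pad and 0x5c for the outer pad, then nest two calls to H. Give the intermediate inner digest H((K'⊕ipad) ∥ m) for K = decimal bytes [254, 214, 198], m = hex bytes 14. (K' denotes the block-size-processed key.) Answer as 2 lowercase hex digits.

ac

Key decimal bytes [254, 214, 198] = fe d6 c6 is exactly B = 3 bytes: K' = fe d6 c6.
K' ⊕ ipad = c8 e0 f0.
Inner input = c8 e0 f0 ∥ 14.
Inner hash: sum = 200+224+240+20 = 684; mod 256 = 172 → ac.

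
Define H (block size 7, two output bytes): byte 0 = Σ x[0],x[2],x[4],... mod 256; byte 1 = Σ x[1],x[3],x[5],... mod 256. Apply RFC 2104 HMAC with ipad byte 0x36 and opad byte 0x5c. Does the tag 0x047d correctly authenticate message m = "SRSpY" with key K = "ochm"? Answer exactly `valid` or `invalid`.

invalid

Key "ochm" = 6f 63 68 6d is 4 bytes ≤ B = 7; zero-pad to 7 bytes: K' = 6f 63 68 6d 00 00 00.
K' ⊕ ipad = 59 55 5e 5b 36 36 36; K' ⊕ opad = 33 3f 34 31 5c 5c 5c.
Inner hash: even-index sum = 485 mod 256 = 229; odd-index sum = 485 mod 256 = 229 → e5 e5.
Outer hash (recomputed tag): even-index sum = 516 mod 256 = 4; odd-index sum = 433 mod 256 = 177 → 04 b1.
Recomputed tag = 04b1; claimed = 047d → mismatch.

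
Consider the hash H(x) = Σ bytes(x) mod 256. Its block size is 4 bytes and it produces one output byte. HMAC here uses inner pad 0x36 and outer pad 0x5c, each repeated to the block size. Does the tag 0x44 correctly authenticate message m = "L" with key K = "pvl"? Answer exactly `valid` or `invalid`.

Key "pvl" = 70 76 6c is 3 bytes ≤ B = 4; zero-pad to 4 bytes: K' = 70 76 6c 00.
K' ⊕ ipad = 46 40 5a 36; K' ⊕ opad = 2c 2a 30 5c.
Inner hash: sum = 70+64+90+54+76 = 354; mod 256 = 98 → 62.
Outer hash (recomputed tag): sum = 44+42+48+92+98 = 324; mod 256 = 68 → 44.
Recomputed tag = 44; claimed = 44 → match.

valid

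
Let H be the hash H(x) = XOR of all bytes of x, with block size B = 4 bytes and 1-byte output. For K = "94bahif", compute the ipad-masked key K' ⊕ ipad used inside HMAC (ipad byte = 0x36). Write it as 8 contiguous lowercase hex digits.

5f363636

Key "94bahif" = 39 34 62 61 68 69 66 is 7 bytes > B = 4, so hash it first: H(key) = 69, then zero-pad to 4 bytes: K' = 69 00 00 00.
XOR each byte with 0x36: 69⊕36=5f, 00⊕36=36, 00⊕36=36, 00⊕36=36.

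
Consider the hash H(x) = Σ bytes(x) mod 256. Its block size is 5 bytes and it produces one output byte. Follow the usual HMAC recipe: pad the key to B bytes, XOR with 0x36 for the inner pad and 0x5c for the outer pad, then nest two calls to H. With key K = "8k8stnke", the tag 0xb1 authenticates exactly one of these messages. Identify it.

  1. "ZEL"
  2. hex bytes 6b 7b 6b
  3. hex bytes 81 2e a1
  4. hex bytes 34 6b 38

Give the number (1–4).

4

Key "8k8stnke" = 38 6b 38 73 74 6e 6b 65 is 8 bytes > B = 5, so hash it first: H(key) = 00, then zero-pad to 5 bytes: K' = 00 00 00 00 00.
K' ⊕ ipad = 36 36 36 36 36; K' ⊕ opad = 5c 5c 5c 5c 5c.
m1: inner = H(36 36 36 36 36 5a 45 4c) = f9; tag = H(5c 5c 5c 5c 5c f9) = c5
m2: inner = H(36 36 36 36 36 6b 7b 6b) = 5f; tag = H(5c 5c 5c 5c 5c 5f) = 2b
m3: inner = H(36 36 36 36 36 81 2e a1) = 5e; tag = H(5c 5c 5c 5c 5c 5e) = 2a
m4: inner = H(36 36 36 36 36 34 6b 38) = e5; tag = H(5c 5c 5c 5c 5c e5) = b1 ← matches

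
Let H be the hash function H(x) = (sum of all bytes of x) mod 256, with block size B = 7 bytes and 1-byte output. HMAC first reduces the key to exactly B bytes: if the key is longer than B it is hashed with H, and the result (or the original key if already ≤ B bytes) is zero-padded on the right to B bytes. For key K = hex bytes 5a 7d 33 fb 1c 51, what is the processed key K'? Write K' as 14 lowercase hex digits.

5a7d33fb1c5100

Key hex bytes 5a 7d 33 fb 1c 51 is 6 bytes ≤ B = 7; zero-pad to 7 bytes: K' = 5a 7d 33 fb 1c 51 00.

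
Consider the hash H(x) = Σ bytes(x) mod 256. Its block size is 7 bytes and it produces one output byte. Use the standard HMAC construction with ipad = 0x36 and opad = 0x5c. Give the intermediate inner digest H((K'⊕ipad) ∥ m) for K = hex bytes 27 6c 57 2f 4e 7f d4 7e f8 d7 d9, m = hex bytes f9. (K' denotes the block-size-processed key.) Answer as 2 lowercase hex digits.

13

Key hex bytes 27 6c 57 2f 4e 7f d4 7e f8 d7 d9 is 11 bytes > B = 7, so hash it first: H(key) = e0, then zero-pad to 7 bytes: K' = e0 00 00 00 00 00 00.
K' ⊕ ipad = d6 36 36 36 36 36 36.
Inner input = d6 36 36 36 36 36 36 ∥ f9.
Inner hash: sum = 214+54+54+54+54+54+54+249 = 787; mod 256 = 19 → 13.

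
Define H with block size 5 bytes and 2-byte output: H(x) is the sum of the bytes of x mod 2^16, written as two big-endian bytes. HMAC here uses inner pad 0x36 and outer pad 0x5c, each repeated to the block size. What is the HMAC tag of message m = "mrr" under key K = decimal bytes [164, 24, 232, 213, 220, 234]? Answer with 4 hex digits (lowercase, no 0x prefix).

01ff

Key decimal bytes [164, 24, 232, 213, 220, 234] = a4 18 e8 d5 dc ea is 6 bytes > B = 5, so hash it first: H(key) = 04 3f, then zero-pad to 5 bytes: K' = 04 3f 00 00 00.
K' ⊕ ipad = 32 09 36 36 36.  K' ⊕ opad = 58 63 5c 5c 5c.
Inner input = (K'⊕ipad) ∥ m = 32 09 36 36 36 ∥ 6d 72 72.
Inner hash: sum = 50+9+54+54+54+109+114+114 = 558 → 02 2e.
Outer input = (K'⊕opad) ∥ inner = 58 63 5c 5c 5c ∥ 02 2e.
Outer hash (tag): sum = 88+99+92+92+92+2+46 = 511 → 01 ff.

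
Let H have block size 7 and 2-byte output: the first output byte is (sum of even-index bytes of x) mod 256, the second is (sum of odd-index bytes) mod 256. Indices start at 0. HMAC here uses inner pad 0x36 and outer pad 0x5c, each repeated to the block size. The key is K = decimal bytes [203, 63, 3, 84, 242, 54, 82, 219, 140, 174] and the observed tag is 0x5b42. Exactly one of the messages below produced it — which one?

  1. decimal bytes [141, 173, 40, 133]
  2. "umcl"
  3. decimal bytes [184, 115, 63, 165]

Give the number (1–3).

Key decimal bytes [203, 63, 3, 84, 242, 54, 82, 219, 140, 174] = cb 3f 03 54 f2 36 52 db 8c ae is 10 bytes > B = 7, so hash it first: H(key) = 9e 52, then zero-pad to 7 bytes: K' = 9e 52 00 00 00 00 00.
K' ⊕ ipad = a8 64 36 36 36 36 36; K' ⊕ opad = c2 0e 5c 5c 5c 5c 5c.
m1: inner = H(a8 64 36 36 36 36 36 8d ad 28 85) = 7c 85; tag = H(c2 0e 5c 5c 5c 5c 5c 7c 85) = 5b42 ← matches
m2: inner = H(a8 64 36 36 36 36 36 75 6d 63 6c) = 23 a8; tag = H(c2 0e 5c 5c 5c 5c 5c 23 a8) = 7ee9
m3: inner = H(a8 64 36 36 36 36 36 b8 73 3f a5) = 62 c7; tag = H(c2 0e 5c 5c 5c 5c 5c 62 c7) = 9d28

1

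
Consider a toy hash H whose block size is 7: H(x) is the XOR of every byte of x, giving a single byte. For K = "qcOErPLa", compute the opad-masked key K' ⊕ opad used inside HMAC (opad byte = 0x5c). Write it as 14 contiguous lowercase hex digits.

Key "qcOErPLa" = 71 63 4f 45 72 50 4c 61 is 8 bytes > B = 7, so hash it first: H(key) = 17, then zero-pad to 7 bytes: K' = 17 00 00 00 00 00 00.
XOR each byte with 0x5c: 17⊕5c=4b, 00⊕5c=5c, 00⊕5c=5c, 00⊕5c=5c, 00⊕5c=5c, 00⊕5c=5c, 00⊕5c=5c.

4b5c5c5c5c5c5c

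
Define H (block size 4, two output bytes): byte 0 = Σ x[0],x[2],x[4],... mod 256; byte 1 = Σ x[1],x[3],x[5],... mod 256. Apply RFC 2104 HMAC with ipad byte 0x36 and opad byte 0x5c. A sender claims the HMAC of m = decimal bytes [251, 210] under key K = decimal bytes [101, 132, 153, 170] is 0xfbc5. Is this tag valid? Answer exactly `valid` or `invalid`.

Key decimal bytes [101, 132, 153, 170] = 65 84 99 aa is exactly B = 4 bytes: K' = 65 84 99 aa.
K' ⊕ ipad = 53 b2 af 9c; K' ⊕ opad = 39 d8 c5 f6.
Inner hash: even-index sum = 509 mod 256 = 253; odd-index sum = 544 mod 256 = 32 → fd 20.
Outer hash (recomputed tag): even-index sum = 507 mod 256 = 251; odd-index sum = 494 mod 256 = 238 → fb ee.
Recomputed tag = fbee; claimed = fbc5 → mismatch.

invalid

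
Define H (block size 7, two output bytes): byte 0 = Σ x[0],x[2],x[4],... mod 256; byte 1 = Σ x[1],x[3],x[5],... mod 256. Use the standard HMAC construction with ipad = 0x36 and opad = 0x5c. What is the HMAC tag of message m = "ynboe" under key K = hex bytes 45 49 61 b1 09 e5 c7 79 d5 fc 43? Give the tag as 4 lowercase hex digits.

f4f7

Key hex bytes 45 49 61 b1 09 e5 c7 79 d5 fc 43 is 11 bytes > B = 7, so hash it first: H(key) = 8e 54, then zero-pad to 7 bytes: K' = 8e 54 00 00 00 00 00.
K' ⊕ ipad = b8 62 36 36 36 36 36.  K' ⊕ opad = d2 08 5c 5c 5c 5c 5c.
Inner input = (K'⊕ipad) ∥ m = b8 62 36 36 36 36 36 ∥ 79 6e 62 6f 65.
Inner hash: even-index sum = 567 mod 256 = 55; odd-index sum = 526 mod 256 = 14 → 37 0e.
Outer input = (K'⊕opad) ∥ inner = d2 08 5c 5c 5c 5c 5c ∥ 37 0e.
Outer hash (tag): even-index sum = 500 mod 256 = 244; odd-index sum = 247 mod 256 = 247 → f4 f7.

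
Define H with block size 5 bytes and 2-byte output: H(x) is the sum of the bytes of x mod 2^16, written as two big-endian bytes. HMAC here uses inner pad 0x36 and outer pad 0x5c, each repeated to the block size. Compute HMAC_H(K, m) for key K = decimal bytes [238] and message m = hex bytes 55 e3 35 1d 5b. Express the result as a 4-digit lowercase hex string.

02ba

Key decimal bytes [238] = ee is 1 byte ≤ B = 5; zero-pad to 5 bytes: K' = ee 00 00 00 00.
K' ⊕ ipad = d8 36 36 36 36.  K' ⊕ opad = b2 5c 5c 5c 5c.
Inner input = (K'⊕ipad) ∥ m = d8 36 36 36 36 ∥ 55 e3 35 1d 5b.
Inner hash: sum = 216+54+54+54+54+85+227+53+29+91 = 917 → 03 95.
Outer input = (K'⊕opad) ∥ inner = b2 5c 5c 5c 5c ∥ 03 95.
Outer hash (tag): sum = 178+92+92+92+92+3+149 = 698 → 02 ba.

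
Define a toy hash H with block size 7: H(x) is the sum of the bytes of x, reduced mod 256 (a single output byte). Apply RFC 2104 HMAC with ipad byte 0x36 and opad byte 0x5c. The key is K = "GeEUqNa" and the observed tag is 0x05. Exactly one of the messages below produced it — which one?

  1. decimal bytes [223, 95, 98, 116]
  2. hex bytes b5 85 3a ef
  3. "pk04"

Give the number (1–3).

2

Key "GeEUqNa" = 47 65 45 55 71 4e 61 is exactly B = 7 bytes: K' = 47 65 45 55 71 4e 61.
K' ⊕ ipad = 71 53 73 63 47 78 57; K' ⊕ opad = 1b 39 19 09 2d 12 3d.
m1: inner = H(71 53 73 63 47 78 57 df 5f 62 74) = c4; tag = H(1b 39 19 09 2d 12 3d c4) = b6
m2: inner = H(71 53 73 63 47 78 57 b5 85 3a ef) = 13; tag = H(1b 39 19 09 2d 12 3d 13) = 05 ← matches
m3: inner = H(71 53 73 63 47 78 57 70 6b 30 34) = ef; tag = H(1b 39 19 09 2d 12 3d ef) = e1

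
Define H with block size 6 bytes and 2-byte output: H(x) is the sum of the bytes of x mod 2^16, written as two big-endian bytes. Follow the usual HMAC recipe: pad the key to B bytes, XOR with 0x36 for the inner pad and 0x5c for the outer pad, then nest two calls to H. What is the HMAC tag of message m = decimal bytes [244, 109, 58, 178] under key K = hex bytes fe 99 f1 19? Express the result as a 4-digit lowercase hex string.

Key hex bytes fe 99 f1 19 is 4 bytes ≤ B = 6; zero-pad to 6 bytes: K' = fe 99 f1 19 00 00.
K' ⊕ ipad = c8 af c7 2f 36 36.  K' ⊕ opad = a2 c5 ad 45 5c 5c.
Inner input = (K'⊕ipad) ∥ m = c8 af c7 2f 36 36 ∥ f4 6d 3a b2.
Inner hash: sum = 200+175+199+47+54+54+244+109+58+178 = 1318 → 05 26.
Outer input = (K'⊕opad) ∥ inner = a2 c5 ad 45 5c 5c ∥ 05 26.
Outer hash (tag): sum = 162+197+173+69+92+92+5+38 = 828 → 03 3c.

033c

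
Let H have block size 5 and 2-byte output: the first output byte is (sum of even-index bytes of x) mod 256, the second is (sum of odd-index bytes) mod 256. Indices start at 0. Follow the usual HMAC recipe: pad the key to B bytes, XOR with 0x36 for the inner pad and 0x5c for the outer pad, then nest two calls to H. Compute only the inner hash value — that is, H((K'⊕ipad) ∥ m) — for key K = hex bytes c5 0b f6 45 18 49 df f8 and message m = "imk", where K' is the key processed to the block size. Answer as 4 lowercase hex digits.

5db1

Key hex bytes c5 0b f6 45 18 49 df f8 is 8 bytes > B = 5, so hash it first: H(key) = b2 91, then zero-pad to 5 bytes: K' = b2 91 00 00 00.
K' ⊕ ipad = 84 a7 36 36 36.
Inner input = 84 a7 36 36 36 ∥ 69 6d 6b.
Inner hash: even-index sum = 349 mod 256 = 93; odd-index sum = 433 mod 256 = 177 → 5d b1.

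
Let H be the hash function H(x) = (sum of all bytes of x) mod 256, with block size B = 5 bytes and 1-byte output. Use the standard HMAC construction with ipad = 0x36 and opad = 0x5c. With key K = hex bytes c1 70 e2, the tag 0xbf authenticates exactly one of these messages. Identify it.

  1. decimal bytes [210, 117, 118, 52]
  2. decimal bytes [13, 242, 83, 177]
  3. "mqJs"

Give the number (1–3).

2

Key hex bytes c1 70 e2 is 3 bytes ≤ B = 5; zero-pad to 5 bytes: K' = c1 70 e2 00 00.
K' ⊕ ipad = f7 46 d4 36 36; K' ⊕ opad = 9d 2c be 5c 5c.
m1: inner = H(f7 46 d4 36 36 d2 75 76 34) = 6e; tag = H(9d 2c be 5c 5c 6e) = ad
m2: inner = H(f7 46 d4 36 36 0d f2 53 b1) = 80; tag = H(9d 2c be 5c 5c 80) = bf ← matches
m3: inner = H(f7 46 d4 36 36 6d 71 4a 73) = 18; tag = H(9d 2c be 5c 5c 18) = 57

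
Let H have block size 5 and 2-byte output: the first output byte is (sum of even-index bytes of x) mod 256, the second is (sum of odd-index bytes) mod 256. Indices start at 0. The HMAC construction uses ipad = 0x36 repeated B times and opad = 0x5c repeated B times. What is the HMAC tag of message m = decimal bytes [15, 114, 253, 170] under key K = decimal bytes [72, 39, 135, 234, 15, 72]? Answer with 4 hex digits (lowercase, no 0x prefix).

Key decimal bytes [72, 39, 135, 234, 15, 72] = 48 27 87 ea 0f 48 is 6 bytes > B = 5, so hash it first: H(key) = de 59, then zero-pad to 5 bytes: K' = de 59 00 00 00.
K' ⊕ ipad = e8 6f 36 36 36.  K' ⊕ opad = 82 05 5c 5c 5c.
Inner input = (K'⊕ipad) ∥ m = e8 6f 36 36 36 ∥ 0f 72 fd aa.
Inner hash: even-index sum = 624 mod 256 = 112; odd-index sum = 433 mod 256 = 177 → 70 b1.
Outer input = (K'⊕opad) ∥ inner = 82 05 5c 5c 5c ∥ 70 b1.
Outer hash (tag): even-index sum = 491 mod 256 = 235; odd-index sum = 209 mod 256 = 209 → eb d1.

ebd1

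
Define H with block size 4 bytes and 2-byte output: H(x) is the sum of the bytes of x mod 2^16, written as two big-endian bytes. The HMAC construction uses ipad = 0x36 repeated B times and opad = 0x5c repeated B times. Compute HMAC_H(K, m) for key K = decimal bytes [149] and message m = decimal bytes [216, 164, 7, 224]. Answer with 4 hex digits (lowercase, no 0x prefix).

Key decimal bytes [149] = 95 is 1 byte ≤ B = 4; zero-pad to 4 bytes: K' = 95 00 00 00.
K' ⊕ ipad = a3 36 36 36.  K' ⊕ opad = c9 5c 5c 5c.
Inner input = (K'⊕ipad) ∥ m = a3 36 36 36 ∥ d8 a4 07 e0.
Inner hash: sum = 163+54+54+54+216+164+7+224 = 936 → 03 a8.
Outer input = (K'⊕opad) ∥ inner = c9 5c 5c 5c ∥ 03 a8.
Outer hash (tag): sum = 201+92+92+92+3+168 = 648 → 02 88.

0288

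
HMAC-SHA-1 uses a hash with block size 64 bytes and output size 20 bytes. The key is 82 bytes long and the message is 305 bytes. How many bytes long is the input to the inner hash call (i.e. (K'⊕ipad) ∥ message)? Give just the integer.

369

Key is 82 > 64 bytes, so it is hashed to 20 bytes then zero-padded to 64: |K'| = 64.
Inner input = (K'⊕ipad) ∥ m → 64 + 305 = 369 bytes.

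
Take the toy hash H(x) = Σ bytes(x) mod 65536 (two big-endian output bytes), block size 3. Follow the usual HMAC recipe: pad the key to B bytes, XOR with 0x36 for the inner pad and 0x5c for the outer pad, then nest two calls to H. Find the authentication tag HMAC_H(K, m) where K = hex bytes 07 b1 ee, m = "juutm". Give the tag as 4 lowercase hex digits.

02c2

Key hex bytes 07 b1 ee is exactly B = 3 bytes: K' = 07 b1 ee.
K' ⊕ ipad = 31 87 d8.  K' ⊕ opad = 5b ed b2.
Inner input = (K'⊕ipad) ∥ m = 31 87 d8 ∥ 6a 75 75 74 6d.
Inner hash: sum = 49+135+216+106+117+117+116+109 = 965 → 03 c5.
Outer input = (K'⊕opad) ∥ inner = 5b ed b2 ∥ 03 c5.
Outer hash (tag): sum = 91+237+178+3+197 = 706 → 02 c2.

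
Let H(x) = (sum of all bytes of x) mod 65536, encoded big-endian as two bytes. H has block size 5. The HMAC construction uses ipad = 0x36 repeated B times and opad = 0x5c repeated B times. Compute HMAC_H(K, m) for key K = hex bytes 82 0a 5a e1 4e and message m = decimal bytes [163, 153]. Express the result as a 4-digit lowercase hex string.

Key hex bytes 82 0a 5a e1 4e is exactly B = 5 bytes: K' = 82 0a 5a e1 4e.
K' ⊕ ipad = b4 3c 6c d7 78.  K' ⊕ opad = de 56 06 bd 12.
Inner input = (K'⊕ipad) ∥ m = b4 3c 6c d7 78 ∥ a3 99.
Inner hash: sum = 180+60+108+215+120+163+153 = 999 → 03 e7.
Outer input = (K'⊕opad) ∥ inner = de 56 06 bd 12 ∥ 03 e7.
Outer hash (tag): sum = 222+86+6+189+18+3+231 = 755 → 02 f3.

02f3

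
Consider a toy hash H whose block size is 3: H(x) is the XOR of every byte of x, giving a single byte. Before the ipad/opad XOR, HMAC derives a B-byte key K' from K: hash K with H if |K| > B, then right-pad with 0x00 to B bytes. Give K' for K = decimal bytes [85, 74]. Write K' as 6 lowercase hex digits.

554a00

Key decimal bytes [85, 74] = 55 4a is 2 bytes ≤ B = 3; zero-pad to 3 bytes: K' = 55 4a 00.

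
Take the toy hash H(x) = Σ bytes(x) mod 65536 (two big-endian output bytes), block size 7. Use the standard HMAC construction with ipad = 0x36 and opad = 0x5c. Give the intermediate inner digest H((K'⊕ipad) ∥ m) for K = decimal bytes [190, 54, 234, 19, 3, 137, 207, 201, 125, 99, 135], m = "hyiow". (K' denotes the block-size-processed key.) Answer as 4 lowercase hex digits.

Key decimal bytes [190, 54, 234, 19, 3, 137, 207, 201, 125, 99, 135] = be 36 ea 13 03 89 cf c9 7d 63 87 is 11 bytes > B = 7, so hash it first: H(key) = 05 7c, then zero-pad to 7 bytes: K' = 05 7c 00 00 00 00 00.
K' ⊕ ipad = 33 4a 36 36 36 36 36.
Inner input = 33 4a 36 36 36 36 36 ∥ 68 79 69 6f 77.
Inner hash: sum = 51+74+54+54+54+54+54+104+121+105+111+119 = 955 → 03 bb.

03bb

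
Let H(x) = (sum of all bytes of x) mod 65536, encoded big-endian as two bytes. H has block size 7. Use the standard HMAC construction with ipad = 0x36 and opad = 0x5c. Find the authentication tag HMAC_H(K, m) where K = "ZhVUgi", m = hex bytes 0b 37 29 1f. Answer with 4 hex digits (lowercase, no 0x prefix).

Key "ZhVUgi" = 5a 68 56 55 67 69 is 6 bytes ≤ B = 7; zero-pad to 7 bytes: K' = 5a 68 56 55 67 69 00.
K' ⊕ ipad = 6c 5e 60 63 51 5f 36.  K' ⊕ opad = 06 34 0a 09 3b 35 5c.
Inner input = (K'⊕ipad) ∥ m = 6c 5e 60 63 51 5f 36 ∥ 0b 37 29 1f.
Inner hash: sum = 108+94+96+99+81+95+54+11+55+41+31 = 765 → 02 fd.
Outer input = (K'⊕opad) ∥ inner = 06 34 0a 09 3b 35 5c ∥ 02 fd.
Outer hash (tag): sum = 6+52+10+9+59+53+92+2+253 = 536 → 02 18.

0218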